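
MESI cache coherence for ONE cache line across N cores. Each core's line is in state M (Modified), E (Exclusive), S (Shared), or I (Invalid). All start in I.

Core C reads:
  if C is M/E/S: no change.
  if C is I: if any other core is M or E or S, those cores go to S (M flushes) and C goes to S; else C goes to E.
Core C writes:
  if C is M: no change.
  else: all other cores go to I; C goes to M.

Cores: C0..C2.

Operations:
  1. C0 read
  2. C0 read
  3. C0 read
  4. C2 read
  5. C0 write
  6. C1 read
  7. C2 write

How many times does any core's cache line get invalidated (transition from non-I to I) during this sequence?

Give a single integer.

Op 1: C0 read [C0 read from I: no other sharers -> C0=E (exclusive)] -> [E,I,I] (invalidations this op: 0; running total: 0)
Op 2: C0 read [C0 read: already in E, no change] -> [E,I,I] (invalidations this op: 0; running total: 0)
Op 3: C0 read [C0 read: already in E, no change] -> [E,I,I] (invalidations this op: 0; running total: 0)
Op 4: C2 read [C2 read from I: others=['C0=E'] -> C2=S, others downsized to S] -> [S,I,S] (invalidations this op: 0; running total: 0)
Op 5: C0 write [C0 write: invalidate ['C2=S'] -> C0=M] -> [M,I,I] (invalidations this op: 1; running total: 1)
Op 6: C1 read [C1 read from I: others=['C0=M'] -> C1=S, others downsized to S] -> [S,S,I] (invalidations this op: 0; running total: 1)
Op 7: C2 write [C2 write: invalidate ['C0=S', 'C1=S'] -> C2=M] -> [I,I,M] (invalidations this op: 2; running total: 3)

Answer: 3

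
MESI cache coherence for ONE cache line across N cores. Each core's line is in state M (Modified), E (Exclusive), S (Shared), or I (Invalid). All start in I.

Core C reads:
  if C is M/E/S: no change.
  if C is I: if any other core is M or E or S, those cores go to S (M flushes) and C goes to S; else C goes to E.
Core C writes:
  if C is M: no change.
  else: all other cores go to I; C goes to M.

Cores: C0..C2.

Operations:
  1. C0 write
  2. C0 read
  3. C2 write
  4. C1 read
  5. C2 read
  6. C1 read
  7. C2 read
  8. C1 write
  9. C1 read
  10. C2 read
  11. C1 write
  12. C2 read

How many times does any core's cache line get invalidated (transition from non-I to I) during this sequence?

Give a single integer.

Op 1: C0 write [C0 write: invalidate none -> C0=M] -> [M,I,I] (invalidations this op: 0; running total: 0)
Op 2: C0 read [C0 read: already in M, no change] -> [M,I,I] (invalidations this op: 0; running total: 0)
Op 3: C2 write [C2 write: invalidate ['C0=M'] -> C2=M] -> [I,I,M] (invalidations this op: 1; running total: 1)
Op 4: C1 read [C1 read from I: others=['C2=M'] -> C1=S, others downsized to S] -> [I,S,S] (invalidations this op: 0; running total: 1)
Op 5: C2 read [C2 read: already in S, no change] -> [I,S,S] (invalidations this op: 0; running total: 1)
Op 6: C1 read [C1 read: already in S, no change] -> [I,S,S] (invalidations this op: 0; running total: 1)
Op 7: C2 read [C2 read: already in S, no change] -> [I,S,S] (invalidations this op: 0; running total: 1)
Op 8: C1 write [C1 write: invalidate ['C2=S'] -> C1=M] -> [I,M,I] (invalidations this op: 1; running total: 2)
Op 9: C1 read [C1 read: already in M, no change] -> [I,M,I] (invalidations this op: 0; running total: 2)
Op 10: C2 read [C2 read from I: others=['C1=M'] -> C2=S, others downsized to S] -> [I,S,S] (invalidations this op: 0; running total: 2)
Op 11: C1 write [C1 write: invalidate ['C2=S'] -> C1=M] -> [I,M,I] (invalidations this op: 1; running total: 3)
Op 12: C2 read [C2 read from I: others=['C1=M'] -> C2=S, others downsized to S] -> [I,S,S] (invalidations this op: 0; running total: 3)

Answer: 3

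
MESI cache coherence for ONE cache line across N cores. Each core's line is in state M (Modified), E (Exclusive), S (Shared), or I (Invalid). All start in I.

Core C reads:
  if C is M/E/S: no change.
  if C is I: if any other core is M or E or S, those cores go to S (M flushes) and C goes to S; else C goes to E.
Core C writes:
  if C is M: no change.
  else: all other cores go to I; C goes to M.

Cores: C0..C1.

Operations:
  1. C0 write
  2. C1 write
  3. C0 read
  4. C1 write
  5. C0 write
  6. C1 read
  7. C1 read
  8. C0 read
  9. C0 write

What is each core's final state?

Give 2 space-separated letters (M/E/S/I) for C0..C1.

Answer: M I

Derivation:
Op 1: C0 write [C0 write: invalidate none -> C0=M] -> [M,I]
Op 2: C1 write [C1 write: invalidate ['C0=M'] -> C1=M] -> [I,M]
Op 3: C0 read [C0 read from I: others=['C1=M'] -> C0=S, others downsized to S] -> [S,S]
Op 4: C1 write [C1 write: invalidate ['C0=S'] -> C1=M] -> [I,M]
Op 5: C0 write [C0 write: invalidate ['C1=M'] -> C0=M] -> [M,I]
Op 6: C1 read [C1 read from I: others=['C0=M'] -> C1=S, others downsized to S] -> [S,S]
Op 7: C1 read [C1 read: already in S, no change] -> [S,S]
Op 8: C0 read [C0 read: already in S, no change] -> [S,S]
Op 9: C0 write [C0 write: invalidate ['C1=S'] -> C0=M] -> [M,I]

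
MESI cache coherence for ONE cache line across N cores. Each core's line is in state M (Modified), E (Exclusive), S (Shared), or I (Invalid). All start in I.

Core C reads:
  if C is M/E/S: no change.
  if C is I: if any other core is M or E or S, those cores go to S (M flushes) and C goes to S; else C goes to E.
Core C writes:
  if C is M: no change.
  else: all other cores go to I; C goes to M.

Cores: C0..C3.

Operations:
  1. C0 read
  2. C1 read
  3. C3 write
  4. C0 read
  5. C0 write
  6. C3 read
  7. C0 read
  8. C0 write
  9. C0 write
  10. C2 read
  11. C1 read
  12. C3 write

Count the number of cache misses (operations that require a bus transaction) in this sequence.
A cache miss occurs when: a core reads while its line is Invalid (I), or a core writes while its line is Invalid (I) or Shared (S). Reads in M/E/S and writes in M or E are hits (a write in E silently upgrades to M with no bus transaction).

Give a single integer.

Op 1: C0 read [C0 read from I: no other sharers -> C0=E (exclusive)] -> [E,I,I,I] [MISS #1: read from I]
Op 2: C1 read [C1 read from I: others=['C0=E'] -> C1=S, others downsized to S] -> [S,S,I,I] [MISS #2: read from I]
Op 3: C3 write [C3 write: invalidate ['C0=S', 'C1=S'] -> C3=M] -> [I,I,I,M] [MISS #3: write from I]
Op 4: C0 read [C0 read from I: others=['C3=M'] -> C0=S, others downsized to S] -> [S,I,I,S] [MISS #4: read from I]
Op 5: C0 write [C0 write: invalidate ['C3=S'] -> C0=M] -> [M,I,I,I] [MISS #5: write from S]
Op 6: C3 read [C3 read from I: others=['C0=M'] -> C3=S, others downsized to S] -> [S,I,I,S] [MISS #6: read from I]
Op 7: C0 read [C0 read: already in S, no change] -> [S,I,I,S] [hit: read from S]
Op 8: C0 write [C0 write: invalidate ['C3=S'] -> C0=M] -> [M,I,I,I] [MISS #7: write from S]
Op 9: C0 write [C0 write: already M (modified), no change] -> [M,I,I,I] [hit: write from M]
Op 10: C2 read [C2 read from I: others=['C0=M'] -> C2=S, others downsized to S] -> [S,I,S,I] [MISS #8: read from I]
Op 11: C1 read [C1 read from I: others=['C0=S', 'C2=S'] -> C1=S, others downsized to S] -> [S,S,S,I] [MISS #9: read from I]
Op 12: C3 write [C3 write: invalidate ['C0=S', 'C1=S', 'C2=S'] -> C3=M] -> [I,I,I,M] [MISS #10: write from I]

Answer: 10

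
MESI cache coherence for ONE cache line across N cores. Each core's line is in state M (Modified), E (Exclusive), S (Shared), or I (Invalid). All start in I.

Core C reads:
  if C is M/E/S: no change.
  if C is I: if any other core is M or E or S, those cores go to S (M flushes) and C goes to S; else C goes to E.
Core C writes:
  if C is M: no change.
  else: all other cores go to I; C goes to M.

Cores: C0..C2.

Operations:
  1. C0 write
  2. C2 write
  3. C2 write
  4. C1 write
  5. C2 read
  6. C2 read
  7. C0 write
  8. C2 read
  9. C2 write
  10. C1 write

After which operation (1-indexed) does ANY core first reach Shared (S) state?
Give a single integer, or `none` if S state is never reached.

Op 1: C0 write [C0 write: invalidate none -> C0=M] -> [M,I,I]
Op 2: C2 write [C2 write: invalidate ['C0=M'] -> C2=M] -> [I,I,M]
Op 3: C2 write [C2 write: already M (modified), no change] -> [I,I,M]
Op 4: C1 write [C1 write: invalidate ['C2=M'] -> C1=M] -> [I,M,I]
Op 5: C2 read [C2 read from I: others=['C1=M'] -> C2=S, others downsized to S] -> [I,S,S]
  -> First S state at op 5; remaining ops need not be traced.

Answer: 5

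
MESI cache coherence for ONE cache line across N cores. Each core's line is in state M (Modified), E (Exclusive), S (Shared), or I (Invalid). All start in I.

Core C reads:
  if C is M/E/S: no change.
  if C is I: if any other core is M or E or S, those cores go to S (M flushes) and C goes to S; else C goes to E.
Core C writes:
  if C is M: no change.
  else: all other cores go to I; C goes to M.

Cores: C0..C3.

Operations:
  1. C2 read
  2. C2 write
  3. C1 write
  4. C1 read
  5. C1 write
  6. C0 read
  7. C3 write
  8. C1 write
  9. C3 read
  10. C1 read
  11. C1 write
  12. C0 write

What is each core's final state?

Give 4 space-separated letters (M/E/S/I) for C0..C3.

Op 1: C2 read [C2 read from I: no other sharers -> C2=E (exclusive)] -> [I,I,E,I]
Op 2: C2 write [C2 write: invalidate none -> C2=M] -> [I,I,M,I]
Op 3: C1 write [C1 write: invalidate ['C2=M'] -> C1=M] -> [I,M,I,I]
Op 4: C1 read [C1 read: already in M, no change] -> [I,M,I,I]
Op 5: C1 write [C1 write: already M (modified), no change] -> [I,M,I,I]
Op 6: C0 read [C0 read from I: others=['C1=M'] -> C0=S, others downsized to S] -> [S,S,I,I]
Op 7: C3 write [C3 write: invalidate ['C0=S', 'C1=S'] -> C3=M] -> [I,I,I,M]
Op 8: C1 write [C1 write: invalidate ['C3=M'] -> C1=M] -> [I,M,I,I]
Op 9: C3 read [C3 read from I: others=['C1=M'] -> C3=S, others downsized to S] -> [I,S,I,S]
Op 10: C1 read [C1 read: already in S, no change] -> [I,S,I,S]
Op 11: C1 write [C1 write: invalidate ['C3=S'] -> C1=M] -> [I,M,I,I]
Op 12: C0 write [C0 write: invalidate ['C1=M'] -> C0=M] -> [M,I,I,I]

Answer: M I I I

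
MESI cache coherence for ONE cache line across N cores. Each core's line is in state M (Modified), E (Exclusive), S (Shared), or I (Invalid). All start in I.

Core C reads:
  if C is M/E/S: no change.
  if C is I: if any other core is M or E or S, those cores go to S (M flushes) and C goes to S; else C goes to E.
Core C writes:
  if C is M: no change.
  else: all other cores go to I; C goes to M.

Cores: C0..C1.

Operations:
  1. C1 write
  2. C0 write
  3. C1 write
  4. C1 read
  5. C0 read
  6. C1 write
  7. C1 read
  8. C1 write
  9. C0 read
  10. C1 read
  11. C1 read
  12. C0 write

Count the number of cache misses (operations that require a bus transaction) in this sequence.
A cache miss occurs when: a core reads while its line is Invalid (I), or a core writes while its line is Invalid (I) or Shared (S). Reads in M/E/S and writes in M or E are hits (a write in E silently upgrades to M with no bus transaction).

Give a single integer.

Op 1: C1 write [C1 write: invalidate none -> C1=M] -> [I,M] [MISS #1: write from I]
Op 2: C0 write [C0 write: invalidate ['C1=M'] -> C0=M] -> [M,I] [MISS #2: write from I]
Op 3: C1 write [C1 write: invalidate ['C0=M'] -> C1=M] -> [I,M] [MISS #3: write from I]
Op 4: C1 read [C1 read: already in M, no change] -> [I,M] [hit: read from M]
Op 5: C0 read [C0 read from I: others=['C1=M'] -> C0=S, others downsized to S] -> [S,S] [MISS #4: read from I]
Op 6: C1 write [C1 write: invalidate ['C0=S'] -> C1=M] -> [I,M] [MISS #5: write from S]
Op 7: C1 read [C1 read: already in M, no change] -> [I,M] [hit: read from M]
Op 8: C1 write [C1 write: already M (modified), no change] -> [I,M] [hit: write from M]
Op 9: C0 read [C0 read from I: others=['C1=M'] -> C0=S, others downsized to S] -> [S,S] [MISS #6: read from I]
Op 10: C1 read [C1 read: already in S, no change] -> [S,S] [hit: read from S]
Op 11: C1 read [C1 read: already in S, no change] -> [S,S] [hit: read from S]
Op 12: C0 write [C0 write: invalidate ['C1=S'] -> C0=M] -> [M,I] [MISS #7: write from S]

Answer: 7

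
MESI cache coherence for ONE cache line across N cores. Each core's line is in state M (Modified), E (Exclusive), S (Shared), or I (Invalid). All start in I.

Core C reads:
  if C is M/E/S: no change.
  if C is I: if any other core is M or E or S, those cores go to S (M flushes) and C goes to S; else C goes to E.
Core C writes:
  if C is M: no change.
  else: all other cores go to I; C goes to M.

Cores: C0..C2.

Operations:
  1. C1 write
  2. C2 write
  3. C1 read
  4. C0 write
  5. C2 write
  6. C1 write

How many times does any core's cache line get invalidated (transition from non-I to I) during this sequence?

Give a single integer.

Op 1: C1 write [C1 write: invalidate none -> C1=M] -> [I,M,I] (invalidations this op: 0; running total: 0)
Op 2: C2 write [C2 write: invalidate ['C1=M'] -> C2=M] -> [I,I,M] (invalidations this op: 1; running total: 1)
Op 3: C1 read [C1 read from I: others=['C2=M'] -> C1=S, others downsized to S] -> [I,S,S] (invalidations this op: 0; running total: 1)
Op 4: C0 write [C0 write: invalidate ['C1=S', 'C2=S'] -> C0=M] -> [M,I,I] (invalidations this op: 2; running total: 3)
Op 5: C2 write [C2 write: invalidate ['C0=M'] -> C2=M] -> [I,I,M] (invalidations this op: 1; running total: 4)
Op 6: C1 write [C1 write: invalidate ['C2=M'] -> C1=M] -> [I,M,I] (invalidations this op: 1; running total: 5)

Answer: 5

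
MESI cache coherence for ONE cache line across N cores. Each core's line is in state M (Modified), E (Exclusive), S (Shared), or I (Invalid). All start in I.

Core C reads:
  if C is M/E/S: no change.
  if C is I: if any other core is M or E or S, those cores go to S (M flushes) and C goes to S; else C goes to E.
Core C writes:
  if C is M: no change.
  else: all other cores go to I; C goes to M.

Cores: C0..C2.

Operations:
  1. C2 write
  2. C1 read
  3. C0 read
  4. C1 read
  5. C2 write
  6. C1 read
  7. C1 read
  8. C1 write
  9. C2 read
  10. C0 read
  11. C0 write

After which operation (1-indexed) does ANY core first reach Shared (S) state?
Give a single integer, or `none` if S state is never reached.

Op 1: C2 write [C2 write: invalidate none -> C2=M] -> [I,I,M]
Op 2: C1 read [C1 read from I: others=['C2=M'] -> C1=S, others downsized to S] -> [I,S,S]
  -> First S state at op 2; remaining ops need not be traced.

Answer: 2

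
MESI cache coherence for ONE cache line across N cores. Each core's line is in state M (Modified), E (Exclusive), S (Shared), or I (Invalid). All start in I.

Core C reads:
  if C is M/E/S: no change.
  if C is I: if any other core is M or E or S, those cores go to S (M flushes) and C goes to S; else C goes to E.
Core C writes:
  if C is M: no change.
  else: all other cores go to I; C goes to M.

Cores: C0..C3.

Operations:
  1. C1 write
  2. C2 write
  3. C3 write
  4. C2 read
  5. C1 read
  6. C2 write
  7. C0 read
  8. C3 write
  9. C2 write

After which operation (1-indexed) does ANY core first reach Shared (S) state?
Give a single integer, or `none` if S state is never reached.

Op 1: C1 write [C1 write: invalidate none -> C1=M] -> [I,M,I,I]
Op 2: C2 write [C2 write: invalidate ['C1=M'] -> C2=M] -> [I,I,M,I]
Op 3: C3 write [C3 write: invalidate ['C2=M'] -> C3=M] -> [I,I,I,M]
Op 4: C2 read [C2 read from I: others=['C3=M'] -> C2=S, others downsized to S] -> [I,I,S,S]
  -> First S state at op 4; remaining ops need not be traced.

Answer: 4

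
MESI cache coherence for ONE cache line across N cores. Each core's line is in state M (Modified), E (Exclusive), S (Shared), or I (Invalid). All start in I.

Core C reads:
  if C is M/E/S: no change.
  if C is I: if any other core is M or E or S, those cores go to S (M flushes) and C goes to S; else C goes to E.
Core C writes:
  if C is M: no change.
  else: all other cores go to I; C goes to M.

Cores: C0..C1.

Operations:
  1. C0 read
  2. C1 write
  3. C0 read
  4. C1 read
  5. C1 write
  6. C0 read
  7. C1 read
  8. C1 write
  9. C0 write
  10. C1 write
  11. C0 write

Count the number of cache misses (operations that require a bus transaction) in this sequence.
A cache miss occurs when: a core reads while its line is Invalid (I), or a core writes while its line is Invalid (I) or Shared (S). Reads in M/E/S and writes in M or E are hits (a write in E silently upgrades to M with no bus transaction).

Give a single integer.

Op 1: C0 read [C0 read from I: no other sharers -> C0=E (exclusive)] -> [E,I] [MISS #1: read from I]
Op 2: C1 write [C1 write: invalidate ['C0=E'] -> C1=M] -> [I,M] [MISS #2: write from I]
Op 3: C0 read [C0 read from I: others=['C1=M'] -> C0=S, others downsized to S] -> [S,S] [MISS #3: read from I]
Op 4: C1 read [C1 read: already in S, no change] -> [S,S] [hit: read from S]
Op 5: C1 write [C1 write: invalidate ['C0=S'] -> C1=M] -> [I,M] [MISS #4: write from S]
Op 6: C0 read [C0 read from I: others=['C1=M'] -> C0=S, others downsized to S] -> [S,S] [MISS #5: read from I]
Op 7: C1 read [C1 read: already in S, no change] -> [S,S] [hit: read from S]
Op 8: C1 write [C1 write: invalidate ['C0=S'] -> C1=M] -> [I,M] [MISS #6: write from S]
Op 9: C0 write [C0 write: invalidate ['C1=M'] -> C0=M] -> [M,I] [MISS #7: write from I]
Op 10: C1 write [C1 write: invalidate ['C0=M'] -> C1=M] -> [I,M] [MISS #8: write from I]
Op 11: C0 write [C0 write: invalidate ['C1=M'] -> C0=M] -> [M,I] [MISS #9: write from I]

Answer: 9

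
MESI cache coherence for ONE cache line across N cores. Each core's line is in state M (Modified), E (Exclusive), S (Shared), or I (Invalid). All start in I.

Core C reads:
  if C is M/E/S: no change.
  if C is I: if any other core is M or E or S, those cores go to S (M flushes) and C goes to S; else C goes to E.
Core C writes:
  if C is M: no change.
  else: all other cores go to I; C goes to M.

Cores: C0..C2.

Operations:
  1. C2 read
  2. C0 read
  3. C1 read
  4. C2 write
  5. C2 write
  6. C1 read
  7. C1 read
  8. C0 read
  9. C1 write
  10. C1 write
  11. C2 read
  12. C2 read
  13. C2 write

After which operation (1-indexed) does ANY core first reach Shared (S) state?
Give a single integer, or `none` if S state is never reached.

Op 1: C2 read [C2 read from I: no other sharers -> C2=E (exclusive)] -> [I,I,E]
Op 2: C0 read [C0 read from I: others=['C2=E'] -> C0=S, others downsized to S] -> [S,I,S]
  -> First S state at op 2; remaining ops need not be traced.

Answer: 2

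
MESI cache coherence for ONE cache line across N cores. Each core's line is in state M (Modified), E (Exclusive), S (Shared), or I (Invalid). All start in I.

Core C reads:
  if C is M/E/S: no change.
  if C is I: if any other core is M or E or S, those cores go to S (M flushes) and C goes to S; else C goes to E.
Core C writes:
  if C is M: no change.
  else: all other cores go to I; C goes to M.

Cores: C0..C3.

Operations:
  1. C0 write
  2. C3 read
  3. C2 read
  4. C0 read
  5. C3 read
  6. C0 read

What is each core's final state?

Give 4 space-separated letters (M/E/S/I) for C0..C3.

Op 1: C0 write [C0 write: invalidate none -> C0=M] -> [M,I,I,I]
Op 2: C3 read [C3 read from I: others=['C0=M'] -> C3=S, others downsized to S] -> [S,I,I,S]
Op 3: C2 read [C2 read from I: others=['C0=S', 'C3=S'] -> C2=S, others downsized to S] -> [S,I,S,S]
Op 4: C0 read [C0 read: already in S, no change] -> [S,I,S,S]
Op 5: C3 read [C3 read: already in S, no change] -> [S,I,S,S]
Op 6: C0 read [C0 read: already in S, no change] -> [S,I,S,S]

Answer: S I S S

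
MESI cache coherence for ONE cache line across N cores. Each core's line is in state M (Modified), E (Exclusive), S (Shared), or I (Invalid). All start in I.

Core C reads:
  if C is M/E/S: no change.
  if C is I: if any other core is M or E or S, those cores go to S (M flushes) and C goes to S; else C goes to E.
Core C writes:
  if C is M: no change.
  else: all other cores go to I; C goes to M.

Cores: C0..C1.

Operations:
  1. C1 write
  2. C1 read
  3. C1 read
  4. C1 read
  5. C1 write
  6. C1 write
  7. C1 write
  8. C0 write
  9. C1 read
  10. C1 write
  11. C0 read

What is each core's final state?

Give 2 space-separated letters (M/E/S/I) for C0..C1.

Answer: S S

Derivation:
Op 1: C1 write [C1 write: invalidate none -> C1=M] -> [I,M]
Op 2: C1 read [C1 read: already in M, no change] -> [I,M]
Op 3: C1 read [C1 read: already in M, no change] -> [I,M]
Op 4: C1 read [C1 read: already in M, no change] -> [I,M]
Op 5: C1 write [C1 write: already M (modified), no change] -> [I,M]
Op 6: C1 write [C1 write: already M (modified), no change] -> [I,M]
Op 7: C1 write [C1 write: already M (modified), no change] -> [I,M]
Op 8: C0 write [C0 write: invalidate ['C1=M'] -> C0=M] -> [M,I]
Op 9: C1 read [C1 read from I: others=['C0=M'] -> C1=S, others downsized to S] -> [S,S]
Op 10: C1 write [C1 write: invalidate ['C0=S'] -> C1=M] -> [I,M]
Op 11: C0 read [C0 read from I: others=['C1=M'] -> C0=S, others downsized to S] -> [S,S]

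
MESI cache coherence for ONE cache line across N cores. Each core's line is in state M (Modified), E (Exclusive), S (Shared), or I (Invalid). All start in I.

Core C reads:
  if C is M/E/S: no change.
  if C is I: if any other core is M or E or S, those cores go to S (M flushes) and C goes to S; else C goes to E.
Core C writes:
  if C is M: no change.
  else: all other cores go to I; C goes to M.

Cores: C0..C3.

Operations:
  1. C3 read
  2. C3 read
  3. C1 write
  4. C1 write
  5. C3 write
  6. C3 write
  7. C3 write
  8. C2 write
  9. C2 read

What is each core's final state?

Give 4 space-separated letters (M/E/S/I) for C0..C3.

Answer: I I M I

Derivation:
Op 1: C3 read [C3 read from I: no other sharers -> C3=E (exclusive)] -> [I,I,I,E]
Op 2: C3 read [C3 read: already in E, no change] -> [I,I,I,E]
Op 3: C1 write [C1 write: invalidate ['C3=E'] -> C1=M] -> [I,M,I,I]
Op 4: C1 write [C1 write: already M (modified), no change] -> [I,M,I,I]
Op 5: C3 write [C3 write: invalidate ['C1=M'] -> C3=M] -> [I,I,I,M]
Op 6: C3 write [C3 write: already M (modified), no change] -> [I,I,I,M]
Op 7: C3 write [C3 write: already M (modified), no change] -> [I,I,I,M]
Op 8: C2 write [C2 write: invalidate ['C3=M'] -> C2=M] -> [I,I,M,I]
Op 9: C2 read [C2 read: already in M, no change] -> [I,I,M,I]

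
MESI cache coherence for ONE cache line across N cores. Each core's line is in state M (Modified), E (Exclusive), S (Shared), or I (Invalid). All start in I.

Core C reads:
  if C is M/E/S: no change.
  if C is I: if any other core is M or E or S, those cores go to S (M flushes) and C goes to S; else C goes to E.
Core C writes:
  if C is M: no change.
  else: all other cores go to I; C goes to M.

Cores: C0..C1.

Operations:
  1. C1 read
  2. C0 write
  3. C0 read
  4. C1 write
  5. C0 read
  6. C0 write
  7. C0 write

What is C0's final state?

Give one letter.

Op 1: C1 read [C1 read from I: no other sharers -> C1=E (exclusive)] -> [I,E]
Op 2: C0 write [C0 write: invalidate ['C1=E'] -> C0=M] -> [M,I]
Op 3: C0 read [C0 read: already in M, no change] -> [M,I]
Op 4: C1 write [C1 write: invalidate ['C0=M'] -> C1=M] -> [I,M]
Op 5: C0 read [C0 read from I: others=['C1=M'] -> C0=S, others downsized to S] -> [S,S]
Op 6: C0 write [C0 write: invalidate ['C1=S'] -> C0=M] -> [M,I]
Op 7: C0 write [C0 write: already M (modified), no change] -> [M,I]

Answer: M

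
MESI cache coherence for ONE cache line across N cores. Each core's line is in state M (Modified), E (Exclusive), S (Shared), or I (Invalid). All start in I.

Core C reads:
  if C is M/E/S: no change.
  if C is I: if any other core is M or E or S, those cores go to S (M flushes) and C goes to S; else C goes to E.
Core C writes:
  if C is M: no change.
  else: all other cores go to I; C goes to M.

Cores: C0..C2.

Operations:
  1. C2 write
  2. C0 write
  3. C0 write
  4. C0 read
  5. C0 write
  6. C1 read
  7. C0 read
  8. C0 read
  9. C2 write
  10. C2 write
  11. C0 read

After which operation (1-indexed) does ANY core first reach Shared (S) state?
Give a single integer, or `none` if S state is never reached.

Answer: 6

Derivation:
Op 1: C2 write [C2 write: invalidate none -> C2=M] -> [I,I,M]
Op 2: C0 write [C0 write: invalidate ['C2=M'] -> C0=M] -> [M,I,I]
Op 3: C0 write [C0 write: already M (modified), no change] -> [M,I,I]
Op 4: C0 read [C0 read: already in M, no change] -> [M,I,I]
Op 5: C0 write [C0 write: already M (modified), no change] -> [M,I,I]
Op 6: C1 read [C1 read from I: others=['C0=M'] -> C1=S, others downsized to S] -> [S,S,I]
  -> First S state at op 6; remaining ops need not be traced.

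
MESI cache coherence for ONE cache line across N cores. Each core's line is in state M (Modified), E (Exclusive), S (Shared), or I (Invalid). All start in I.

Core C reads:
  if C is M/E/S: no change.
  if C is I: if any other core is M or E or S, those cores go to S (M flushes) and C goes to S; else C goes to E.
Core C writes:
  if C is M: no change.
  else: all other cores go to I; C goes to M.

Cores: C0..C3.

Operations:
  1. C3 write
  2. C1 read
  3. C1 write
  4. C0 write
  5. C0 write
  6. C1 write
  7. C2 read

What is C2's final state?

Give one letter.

Answer: S

Derivation:
Op 1: C3 write [C3 write: invalidate none -> C3=M] -> [I,I,I,M]
Op 2: C1 read [C1 read from I: others=['C3=M'] -> C1=S, others downsized to S] -> [I,S,I,S]
Op 3: C1 write [C1 write: invalidate ['C3=S'] -> C1=M] -> [I,M,I,I]
Op 4: C0 write [C0 write: invalidate ['C1=M'] -> C0=M] -> [M,I,I,I]
Op 5: C0 write [C0 write: already M (modified), no change] -> [M,I,I,I]
Op 6: C1 write [C1 write: invalidate ['C0=M'] -> C1=M] -> [I,M,I,I]
Op 7: C2 read [C2 read from I: others=['C1=M'] -> C2=S, others downsized to S] -> [I,S,S,I]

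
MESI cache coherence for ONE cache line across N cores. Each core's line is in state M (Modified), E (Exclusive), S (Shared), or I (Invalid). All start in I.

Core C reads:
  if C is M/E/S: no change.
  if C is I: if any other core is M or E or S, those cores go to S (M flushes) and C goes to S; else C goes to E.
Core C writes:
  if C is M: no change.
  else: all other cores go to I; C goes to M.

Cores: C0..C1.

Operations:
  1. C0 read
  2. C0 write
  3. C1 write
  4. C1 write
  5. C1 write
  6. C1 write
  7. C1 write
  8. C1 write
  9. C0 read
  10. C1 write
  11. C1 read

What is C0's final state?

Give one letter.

Op 1: C0 read [C0 read from I: no other sharers -> C0=E (exclusive)] -> [E,I]
Op 2: C0 write [C0 write: invalidate none -> C0=M] -> [M,I]
Op 3: C1 write [C1 write: invalidate ['C0=M'] -> C1=M] -> [I,M]
Op 4: C1 write [C1 write: already M (modified), no change] -> [I,M]
Op 5: C1 write [C1 write: already M (modified), no change] -> [I,M]
Op 6: C1 write [C1 write: already M (modified), no change] -> [I,M]
Op 7: C1 write [C1 write: already M (modified), no change] -> [I,M]
Op 8: C1 write [C1 write: already M (modified), no change] -> [I,M]
Op 9: C0 read [C0 read from I: others=['C1=M'] -> C0=S, others downsized to S] -> [S,S]
Op 10: C1 write [C1 write: invalidate ['C0=S'] -> C1=M] -> [I,M]
Op 11: C1 read [C1 read: already in M, no change] -> [I,M]

Answer: I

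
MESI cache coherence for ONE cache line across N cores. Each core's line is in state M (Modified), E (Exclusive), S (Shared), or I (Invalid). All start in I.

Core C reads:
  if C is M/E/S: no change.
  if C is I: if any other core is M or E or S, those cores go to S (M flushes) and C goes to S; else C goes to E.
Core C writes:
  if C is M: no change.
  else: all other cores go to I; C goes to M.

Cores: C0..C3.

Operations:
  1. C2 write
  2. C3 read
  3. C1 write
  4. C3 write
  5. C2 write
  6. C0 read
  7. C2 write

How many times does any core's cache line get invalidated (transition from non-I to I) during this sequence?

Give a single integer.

Answer: 5

Derivation:
Op 1: C2 write [C2 write: invalidate none -> C2=M] -> [I,I,M,I] (invalidations this op: 0; running total: 0)
Op 2: C3 read [C3 read from I: others=['C2=M'] -> C3=S, others downsized to S] -> [I,I,S,S] (invalidations this op: 0; running total: 0)
Op 3: C1 write [C1 write: invalidate ['C2=S', 'C3=S'] -> C1=M] -> [I,M,I,I] (invalidations this op: 2; running total: 2)
Op 4: C3 write [C3 write: invalidate ['C1=M'] -> C3=M] -> [I,I,I,M] (invalidations this op: 1; running total: 3)
Op 5: C2 write [C2 write: invalidate ['C3=M'] -> C2=M] -> [I,I,M,I] (invalidations this op: 1; running total: 4)
Op 6: C0 read [C0 read from I: others=['C2=M'] -> C0=S, others downsized to S] -> [S,I,S,I] (invalidations this op: 0; running total: 4)
Op 7: C2 write [C2 write: invalidate ['C0=S'] -> C2=M] -> [I,I,M,I] (invalidations this op: 1; running total: 5)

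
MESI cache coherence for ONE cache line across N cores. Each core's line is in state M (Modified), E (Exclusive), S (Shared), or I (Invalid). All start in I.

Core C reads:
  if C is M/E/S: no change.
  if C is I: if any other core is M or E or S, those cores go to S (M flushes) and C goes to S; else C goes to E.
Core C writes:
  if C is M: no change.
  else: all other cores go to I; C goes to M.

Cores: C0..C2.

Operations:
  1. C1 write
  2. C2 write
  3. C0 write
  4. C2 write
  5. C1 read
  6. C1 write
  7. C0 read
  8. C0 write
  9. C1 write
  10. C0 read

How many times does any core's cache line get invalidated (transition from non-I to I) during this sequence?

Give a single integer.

Op 1: C1 write [C1 write: invalidate none -> C1=M] -> [I,M,I] (invalidations this op: 0; running total: 0)
Op 2: C2 write [C2 write: invalidate ['C1=M'] -> C2=M] -> [I,I,M] (invalidations this op: 1; running total: 1)
Op 3: C0 write [C0 write: invalidate ['C2=M'] -> C0=M] -> [M,I,I] (invalidations this op: 1; running total: 2)
Op 4: C2 write [C2 write: invalidate ['C0=M'] -> C2=M] -> [I,I,M] (invalidations this op: 1; running total: 3)
Op 5: C1 read [C1 read from I: others=['C2=M'] -> C1=S, others downsized to S] -> [I,S,S] (invalidations this op: 0; running total: 3)
Op 6: C1 write [C1 write: invalidate ['C2=S'] -> C1=M] -> [I,M,I] (invalidations this op: 1; running total: 4)
Op 7: C0 read [C0 read from I: others=['C1=M'] -> C0=S, others downsized to S] -> [S,S,I] (invalidations this op: 0; running total: 4)
Op 8: C0 write [C0 write: invalidate ['C1=S'] -> C0=M] -> [M,I,I] (invalidations this op: 1; running total: 5)
Op 9: C1 write [C1 write: invalidate ['C0=M'] -> C1=M] -> [I,M,I] (invalidations this op: 1; running total: 6)
Op 10: C0 read [C0 read from I: others=['C1=M'] -> C0=S, others downsized to S] -> [S,S,I] (invalidations this op: 0; running total: 6)

Answer: 6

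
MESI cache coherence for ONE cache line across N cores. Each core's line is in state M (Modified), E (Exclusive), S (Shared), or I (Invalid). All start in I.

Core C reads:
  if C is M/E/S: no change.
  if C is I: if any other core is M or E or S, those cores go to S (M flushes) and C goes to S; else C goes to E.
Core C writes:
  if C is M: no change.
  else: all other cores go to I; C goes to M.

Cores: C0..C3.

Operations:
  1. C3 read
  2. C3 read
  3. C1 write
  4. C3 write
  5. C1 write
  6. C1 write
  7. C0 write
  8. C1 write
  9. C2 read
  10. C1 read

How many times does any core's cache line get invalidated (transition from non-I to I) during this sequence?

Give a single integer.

Op 1: C3 read [C3 read from I: no other sharers -> C3=E (exclusive)] -> [I,I,I,E] (invalidations this op: 0; running total: 0)
Op 2: C3 read [C3 read: already in E, no change] -> [I,I,I,E] (invalidations this op: 0; running total: 0)
Op 3: C1 write [C1 write: invalidate ['C3=E'] -> C1=M] -> [I,M,I,I] (invalidations this op: 1; running total: 1)
Op 4: C3 write [C3 write: invalidate ['C1=M'] -> C3=M] -> [I,I,I,M] (invalidations this op: 1; running total: 2)
Op 5: C1 write [C1 write: invalidate ['C3=M'] -> C1=M] -> [I,M,I,I] (invalidations this op: 1; running total: 3)
Op 6: C1 write [C1 write: already M (modified), no change] -> [I,M,I,I] (invalidations this op: 0; running total: 3)
Op 7: C0 write [C0 write: invalidate ['C1=M'] -> C0=M] -> [M,I,I,I] (invalidations this op: 1; running total: 4)
Op 8: C1 write [C1 write: invalidate ['C0=M'] -> C1=M] -> [I,M,I,I] (invalidations this op: 1; running total: 5)
Op 9: C2 read [C2 read from I: others=['C1=M'] -> C2=S, others downsized to S] -> [I,S,S,I] (invalidations this op: 0; running total: 5)
Op 10: C1 read [C1 read: already in S, no change] -> [I,S,S,I] (invalidations this op: 0; running total: 5)

Answer: 5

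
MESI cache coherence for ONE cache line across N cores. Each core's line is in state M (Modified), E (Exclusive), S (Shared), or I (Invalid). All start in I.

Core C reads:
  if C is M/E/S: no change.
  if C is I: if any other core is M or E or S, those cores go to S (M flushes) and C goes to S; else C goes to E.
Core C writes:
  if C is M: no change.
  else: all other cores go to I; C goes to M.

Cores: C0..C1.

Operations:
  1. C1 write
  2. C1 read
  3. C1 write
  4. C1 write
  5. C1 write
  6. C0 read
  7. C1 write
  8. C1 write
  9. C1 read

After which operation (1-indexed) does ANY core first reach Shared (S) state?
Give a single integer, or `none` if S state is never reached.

Op 1: C1 write [C1 write: invalidate none -> C1=M] -> [I,M]
Op 2: C1 read [C1 read: already in M, no change] -> [I,M]
Op 3: C1 write [C1 write: already M (modified), no change] -> [I,M]
Op 4: C1 write [C1 write: already M (modified), no change] -> [I,M]
Op 5: C1 write [C1 write: already M (modified), no change] -> [I,M]
Op 6: C0 read [C0 read from I: others=['C1=M'] -> C0=S, others downsized to S] -> [S,S]
  -> First S state at op 6; remaining ops need not be traced.

Answer: 6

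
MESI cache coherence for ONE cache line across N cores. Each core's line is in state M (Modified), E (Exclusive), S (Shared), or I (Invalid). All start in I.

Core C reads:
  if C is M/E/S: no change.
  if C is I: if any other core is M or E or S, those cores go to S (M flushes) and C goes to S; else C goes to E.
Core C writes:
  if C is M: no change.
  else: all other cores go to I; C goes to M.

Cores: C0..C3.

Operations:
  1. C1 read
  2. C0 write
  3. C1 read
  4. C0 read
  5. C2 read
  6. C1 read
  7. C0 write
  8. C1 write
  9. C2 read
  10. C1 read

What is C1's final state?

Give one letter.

Op 1: C1 read [C1 read from I: no other sharers -> C1=E (exclusive)] -> [I,E,I,I]
Op 2: C0 write [C0 write: invalidate ['C1=E'] -> C0=M] -> [M,I,I,I]
Op 3: C1 read [C1 read from I: others=['C0=M'] -> C1=S, others downsized to S] -> [S,S,I,I]
Op 4: C0 read [C0 read: already in S, no change] -> [S,S,I,I]
Op 5: C2 read [C2 read from I: others=['C0=S', 'C1=S'] -> C2=S, others downsized to S] -> [S,S,S,I]
Op 6: C1 read [C1 read: already in S, no change] -> [S,S,S,I]
Op 7: C0 write [C0 write: invalidate ['C1=S', 'C2=S'] -> C0=M] -> [M,I,I,I]
Op 8: C1 write [C1 write: invalidate ['C0=M'] -> C1=M] -> [I,M,I,I]
Op 9: C2 read [C2 read from I: others=['C1=M'] -> C2=S, others downsized to S] -> [I,S,S,I]
Op 10: C1 read [C1 read: already in S, no change] -> [I,S,S,I]

Answer: S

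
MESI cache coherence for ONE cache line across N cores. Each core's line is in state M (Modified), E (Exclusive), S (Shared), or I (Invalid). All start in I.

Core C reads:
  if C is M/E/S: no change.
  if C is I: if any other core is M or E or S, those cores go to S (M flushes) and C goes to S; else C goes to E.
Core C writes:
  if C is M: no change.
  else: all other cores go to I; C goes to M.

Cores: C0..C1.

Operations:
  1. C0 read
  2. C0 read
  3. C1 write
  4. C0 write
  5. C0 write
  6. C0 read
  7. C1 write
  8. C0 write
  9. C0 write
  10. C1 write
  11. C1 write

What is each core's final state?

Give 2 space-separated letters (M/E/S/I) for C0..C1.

Op 1: C0 read [C0 read from I: no other sharers -> C0=E (exclusive)] -> [E,I]
Op 2: C0 read [C0 read: already in E, no change] -> [E,I]
Op 3: C1 write [C1 write: invalidate ['C0=E'] -> C1=M] -> [I,M]
Op 4: C0 write [C0 write: invalidate ['C1=M'] -> C0=M] -> [M,I]
Op 5: C0 write [C0 write: already M (modified), no change] -> [M,I]
Op 6: C0 read [C0 read: already in M, no change] -> [M,I]
Op 7: C1 write [C1 write: invalidate ['C0=M'] -> C1=M] -> [I,M]
Op 8: C0 write [C0 write: invalidate ['C1=M'] -> C0=M] -> [M,I]
Op 9: C0 write [C0 write: already M (modified), no change] -> [M,I]
Op 10: C1 write [C1 write: invalidate ['C0=M'] -> C1=M] -> [I,M]
Op 11: C1 write [C1 write: already M (modified), no change] -> [I,M]

Answer: I M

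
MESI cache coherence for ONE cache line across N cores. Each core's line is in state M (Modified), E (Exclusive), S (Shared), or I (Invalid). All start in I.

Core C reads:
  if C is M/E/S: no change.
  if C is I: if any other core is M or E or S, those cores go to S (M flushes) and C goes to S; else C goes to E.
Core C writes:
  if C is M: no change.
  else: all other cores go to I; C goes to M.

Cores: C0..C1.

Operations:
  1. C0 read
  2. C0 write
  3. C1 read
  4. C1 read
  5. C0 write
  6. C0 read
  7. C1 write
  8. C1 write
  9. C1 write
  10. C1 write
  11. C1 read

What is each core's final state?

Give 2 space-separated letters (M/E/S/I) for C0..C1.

Answer: I M

Derivation:
Op 1: C0 read [C0 read from I: no other sharers -> C0=E (exclusive)] -> [E,I]
Op 2: C0 write [C0 write: invalidate none -> C0=M] -> [M,I]
Op 3: C1 read [C1 read from I: others=['C0=M'] -> C1=S, others downsized to S] -> [S,S]
Op 4: C1 read [C1 read: already in S, no change] -> [S,S]
Op 5: C0 write [C0 write: invalidate ['C1=S'] -> C0=M] -> [M,I]
Op 6: C0 read [C0 read: already in M, no change] -> [M,I]
Op 7: C1 write [C1 write: invalidate ['C0=M'] -> C1=M] -> [I,M]
Op 8: C1 write [C1 write: already M (modified), no change] -> [I,M]
Op 9: C1 write [C1 write: already M (modified), no change] -> [I,M]
Op 10: C1 write [C1 write: already M (modified), no change] -> [I,M]
Op 11: C1 read [C1 read: already in M, no change] -> [I,M]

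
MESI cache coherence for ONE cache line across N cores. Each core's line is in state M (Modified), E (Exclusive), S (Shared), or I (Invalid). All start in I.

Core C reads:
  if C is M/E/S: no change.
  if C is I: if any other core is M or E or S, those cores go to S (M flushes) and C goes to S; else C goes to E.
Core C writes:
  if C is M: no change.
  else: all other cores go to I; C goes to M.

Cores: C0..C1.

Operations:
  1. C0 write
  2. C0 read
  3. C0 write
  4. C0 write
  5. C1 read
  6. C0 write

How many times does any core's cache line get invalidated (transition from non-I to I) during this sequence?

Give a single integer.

Answer: 1

Derivation:
Op 1: C0 write [C0 write: invalidate none -> C0=M] -> [M,I] (invalidations this op: 0; running total: 0)
Op 2: C0 read [C0 read: already in M, no change] -> [M,I] (invalidations this op: 0; running total: 0)
Op 3: C0 write [C0 write: already M (modified), no change] -> [M,I] (invalidations this op: 0; running total: 0)
Op 4: C0 write [C0 write: already M (modified), no change] -> [M,I] (invalidations this op: 0; running total: 0)
Op 5: C1 read [C1 read from I: others=['C0=M'] -> C1=S, others downsized to S] -> [S,S] (invalidations this op: 0; running total: 0)
Op 6: C0 write [C0 write: invalidate ['C1=S'] -> C0=M] -> [M,I] (invalidations this op: 1; running total: 1)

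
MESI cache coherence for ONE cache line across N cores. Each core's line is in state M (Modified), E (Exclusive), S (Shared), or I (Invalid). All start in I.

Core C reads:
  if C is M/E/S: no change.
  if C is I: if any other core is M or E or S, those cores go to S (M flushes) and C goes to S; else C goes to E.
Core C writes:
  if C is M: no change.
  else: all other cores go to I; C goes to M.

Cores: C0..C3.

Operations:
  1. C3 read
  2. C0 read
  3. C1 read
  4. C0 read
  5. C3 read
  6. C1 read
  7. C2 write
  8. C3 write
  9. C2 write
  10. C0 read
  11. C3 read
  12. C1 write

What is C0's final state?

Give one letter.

Op 1: C3 read [C3 read from I: no other sharers -> C3=E (exclusive)] -> [I,I,I,E]
Op 2: C0 read [C0 read from I: others=['C3=E'] -> C0=S, others downsized to S] -> [S,I,I,S]
Op 3: C1 read [C1 read from I: others=['C0=S', 'C3=S'] -> C1=S, others downsized to S] -> [S,S,I,S]
Op 4: C0 read [C0 read: already in S, no change] -> [S,S,I,S]
Op 5: C3 read [C3 read: already in S, no change] -> [S,S,I,S]
Op 6: C1 read [C1 read: already in S, no change] -> [S,S,I,S]
Op 7: C2 write [C2 write: invalidate ['C0=S', 'C1=S', 'C3=S'] -> C2=M] -> [I,I,M,I]
Op 8: C3 write [C3 write: invalidate ['C2=M'] -> C3=M] -> [I,I,I,M]
Op 9: C2 write [C2 write: invalidate ['C3=M'] -> C2=M] -> [I,I,M,I]
Op 10: C0 read [C0 read from I: others=['C2=M'] -> C0=S, others downsized to S] -> [S,I,S,I]
Op 11: C3 read [C3 read from I: others=['C0=S', 'C2=S'] -> C3=S, others downsized to S] -> [S,I,S,S]
Op 12: C1 write [C1 write: invalidate ['C0=S', 'C2=S', 'C3=S'] -> C1=M] -> [I,M,I,I]

Answer: I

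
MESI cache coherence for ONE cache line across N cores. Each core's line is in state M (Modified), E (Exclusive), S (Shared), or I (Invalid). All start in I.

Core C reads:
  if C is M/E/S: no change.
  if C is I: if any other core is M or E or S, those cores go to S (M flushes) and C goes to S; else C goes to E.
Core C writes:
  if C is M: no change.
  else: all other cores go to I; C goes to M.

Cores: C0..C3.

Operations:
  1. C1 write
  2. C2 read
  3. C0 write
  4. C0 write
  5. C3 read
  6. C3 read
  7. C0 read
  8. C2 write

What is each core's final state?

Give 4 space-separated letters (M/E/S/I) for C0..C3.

Op 1: C1 write [C1 write: invalidate none -> C1=M] -> [I,M,I,I]
Op 2: C2 read [C2 read from I: others=['C1=M'] -> C2=S, others downsized to S] -> [I,S,S,I]
Op 3: C0 write [C0 write: invalidate ['C1=S', 'C2=S'] -> C0=M] -> [M,I,I,I]
Op 4: C0 write [C0 write: already M (modified), no change] -> [M,I,I,I]
Op 5: C3 read [C3 read from I: others=['C0=M'] -> C3=S, others downsized to S] -> [S,I,I,S]
Op 6: C3 read [C3 read: already in S, no change] -> [S,I,I,S]
Op 7: C0 read [C0 read: already in S, no change] -> [S,I,I,S]
Op 8: C2 write [C2 write: invalidate ['C0=S', 'C3=S'] -> C2=M] -> [I,I,M,I]

Answer: I I M I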